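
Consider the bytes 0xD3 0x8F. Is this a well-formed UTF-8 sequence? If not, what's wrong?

Leading byte 0xD3 = 11010011 → 2-byte form.
Continuation bytes 0x8F=10001111 all match 10xxxxxx.
Decoded value 0x4CF is ≥ 0x80 (shortest form) and not a surrogate.

valid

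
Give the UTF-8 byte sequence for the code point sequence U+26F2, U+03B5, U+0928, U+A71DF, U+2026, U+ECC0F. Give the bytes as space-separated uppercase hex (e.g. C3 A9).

E2 9B B2 CE B5 E0 A4 A8 F2 A7 87 9F E2 80 A6 F3 AC B0 8F

U+26F2: 3-byte form → E2 9B B2.
U+03B5: 2-byte form → CE B5.
U+0928: 3-byte form → E0 A4 A8.
U+A71DF: 4-byte form → F2 A7 87 9F.
U+2026: 3-byte form → E2 80 A6.
U+ECC0F: 4-byte form → F3 AC B0 8F.
Concatenated (19 bytes): E2 9B B2 CE B5 E0 A4 A8 F2 A7 87 9F E2 80 A6 F3 AC B0 8F.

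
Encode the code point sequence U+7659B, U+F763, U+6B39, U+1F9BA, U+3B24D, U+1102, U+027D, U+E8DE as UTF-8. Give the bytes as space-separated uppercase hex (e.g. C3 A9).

F1 B6 96 9B EF 9D A3 E6 AC B9 F0 9F A6 BA F0 BB 89 8D E1 84 82 C9 BD EE A3 9E

U+7659B: 4-byte form → F1 B6 96 9B.
U+F763: 3-byte form → EF 9D A3.
U+6B39: 3-byte form → E6 AC B9.
U+1F9BA: 4-byte form → F0 9F A6 BA.
U+3B24D: 4-byte form → F0 BB 89 8D.
U+1102: 3-byte form → E1 84 82.
U+027D: 2-byte form → C9 BD.
U+E8DE: 3-byte form → EE A3 9E.
Concatenated (26 bytes): F1 B6 96 9B EF 9D A3 E6 AC B9 F0 9F A6 BA F0 BB 89 8D E1 84 82 C9 BD EE A3 9E.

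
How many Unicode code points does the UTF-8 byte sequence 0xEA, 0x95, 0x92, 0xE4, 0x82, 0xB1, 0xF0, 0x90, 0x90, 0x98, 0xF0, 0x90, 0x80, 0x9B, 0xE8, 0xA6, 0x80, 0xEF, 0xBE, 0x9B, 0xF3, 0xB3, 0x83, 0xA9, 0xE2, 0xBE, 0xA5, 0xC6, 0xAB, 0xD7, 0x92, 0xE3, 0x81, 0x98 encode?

11

Byte at offset 0: 0xEA = 11101010 → 3-byte char (#1). Advance 3.
Byte at offset 3: 0xE4 = 11100100 → 3-byte char (#2). Advance 3.
Byte at offset 6: 0xF0 = 11110000 → 4-byte char (#3). Advance 4.
Byte at offset 10: 0xF0 = 11110000 → 4-byte char (#4). Advance 4.
Byte at offset 14: 0xE8 = 11101000 → 3-byte char (#5). Advance 3.
Byte at offset 17: 0xEF = 11101111 → 3-byte char (#6). Advance 3.
Byte at offset 20: 0xF3 = 11110011 → 4-byte char (#7). Advance 4.
Byte at offset 24: 0xE2 = 11100010 → 3-byte char (#8). Advance 3.
Byte at offset 27: 0xC6 = 11000110 → 2-byte char (#9). Advance 2.
Byte at offset 29: 0xD7 = 11010111 → 2-byte char (#10). Advance 2.
Byte at offset 31: 0xE3 = 11100011 → 3-byte char (#11). Advance 3.
Reached end at offset 34 after 11 code points.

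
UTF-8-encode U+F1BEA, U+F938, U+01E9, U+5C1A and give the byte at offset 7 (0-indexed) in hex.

0xC7

U+F1BEA → 4-byte form F3 B1 AF AA at offsets 0–3.
U+F938 → 3-byte form EF A4 B8 at offsets 4–6.
U+01E9 → 2-byte form C7 A9 at offsets 7–8.
Offset 7 falls in char 3's range; it's byte 1 of C7 A9 = 0xC7.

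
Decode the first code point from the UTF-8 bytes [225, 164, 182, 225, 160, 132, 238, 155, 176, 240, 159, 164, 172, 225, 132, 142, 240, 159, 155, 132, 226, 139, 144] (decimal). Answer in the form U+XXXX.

Offset 0: leading byte 0xE1 = 11100001 → 3-byte char #1 = E1 A4 B6.
Leading byte 0xE1 = 11100001 matches 1110xxxx → 3-byte sequence.
Byte 1: 0xE1 = 11100001, payload 0001 (4 bits).
Byte 2: 0xA4 = 10100100 (10xxxxxx ✓), payload 100100.
Byte 3: 0xB6 = 10110110 (10xxxxxx ✓), payload 110110.
Concatenate: 0001100100110110 = 0x1936 (16 bits → U+1936).

U+1936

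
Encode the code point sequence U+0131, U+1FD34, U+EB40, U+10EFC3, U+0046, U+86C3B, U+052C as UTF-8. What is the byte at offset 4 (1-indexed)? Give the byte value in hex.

0x9F

1-indexed offset 4 is 0-indexed offset 3.
U+0131 → 2-byte form C4 B1 at offsets 0–1.
U+1FD34 → 4-byte form F0 9F B4 B4 at offsets 2–5.
Offset 3 falls in char 2's range; it's byte 2 of F0 9F B4 B4 = 0x9F.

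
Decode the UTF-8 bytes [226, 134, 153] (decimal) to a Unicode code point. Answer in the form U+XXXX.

Leading byte 0xE2 = 11100010 matches 1110xxxx → 3-byte sequence.
Byte 1: 0xE2 = 11100010, payload 0010 (4 bits).
Byte 2: 0x86 = 10000110 (10xxxxxx ✓), payload 000110.
Byte 3: 0x99 = 10011001 (10xxxxxx ✓), payload 011001.
Concatenate: 0010000110011001 = 0x2199 (16 bits → U+2199).

U+2199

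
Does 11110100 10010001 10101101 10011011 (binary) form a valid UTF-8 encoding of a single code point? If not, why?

invalid (encodes a value above U+10FFFF)

Leading byte 0xF4 = 11110100 → 4-byte form.
Payload = 0x111B5B, which exceeds U+10FFFF, the maximum Unicode code point. (Leading bytes F5–FF, or F4 followed by ≥ 0x90, are invalid.)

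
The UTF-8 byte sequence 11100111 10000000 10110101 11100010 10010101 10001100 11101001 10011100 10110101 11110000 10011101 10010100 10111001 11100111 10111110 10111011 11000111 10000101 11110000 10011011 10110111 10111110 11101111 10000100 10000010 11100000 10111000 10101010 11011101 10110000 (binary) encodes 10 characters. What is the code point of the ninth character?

Offset 0: leading byte 0xE7 = 11100111 → 3-byte char #1 = E7 80 B5.
Offset 3: leading byte 0xE2 = 11100010 → 3-byte char #2 = E2 95 8C.
Offset 6: leading byte 0xE9 = 11101001 → 3-byte char #3 = E9 9C B5.
Offset 9: leading byte 0xF0 = 11110000 → 4-byte char #4 = F0 9D 94 B9.
Offset 13: leading byte 0xE7 = 11100111 → 3-byte char #5 = E7 BE BB.
Offset 16: leading byte 0xC7 = 11000111 → 2-byte char #6 = C7 85.
Offset 18: leading byte 0xF0 = 11110000 → 4-byte char #7 = F0 9B B7 BE.
Offset 22: leading byte 0xEF = 11101111 → 3-byte char #8 = EF 84 82.
Offset 25: leading byte 0xE0 = 11100000 → 3-byte char #9 = E0 B8 AA.
Leading byte 0xE0 = 11100000 matches 1110xxxx → 3-byte sequence.
Byte 1: 0xE0 = 11100000, payload 0000 (4 bits).
Byte 2: 0xB8 = 10111000 (10xxxxxx ✓), payload 111000.
Byte 3: 0xAA = 10101010 (10xxxxxx ✓), payload 101010.
Concatenate: 0000111000101010 = 0xE2A (16 bits → U+0E2A).

U+0E2A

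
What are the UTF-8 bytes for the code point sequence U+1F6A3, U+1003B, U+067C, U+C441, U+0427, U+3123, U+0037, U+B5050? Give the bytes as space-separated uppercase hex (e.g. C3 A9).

F0 9F 9A A3 F0 90 80 BB D9 BC EC 91 81 D0 A7 E3 84 A3 37 F2 B5 81 90

U+1F6A3: 4-byte form → F0 9F 9A A3.
U+1003B: 4-byte form → F0 90 80 BB.
U+067C: 2-byte form → D9 BC.
U+C441: 3-byte form → EC 91 81.
U+0427: 2-byte form → D0 A7.
U+3123: 3-byte form → E3 84 A3.
U+0037: 1-byte form → 37.
U+B5050: 4-byte form → F2 B5 81 90.
Concatenated (23 bytes): F0 9F 9A A3 F0 90 80 BB D9 BC EC 91 81 D0 A7 E3 84 A3 37 F2 B5 81 90.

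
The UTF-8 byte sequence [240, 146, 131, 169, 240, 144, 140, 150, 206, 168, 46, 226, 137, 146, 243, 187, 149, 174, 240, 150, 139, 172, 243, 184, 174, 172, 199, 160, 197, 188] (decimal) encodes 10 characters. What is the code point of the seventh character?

Offset 0: leading byte 0xF0 = 11110000 → 4-byte char #1 = F0 92 83 A9.
Offset 4: leading byte 0xF0 = 11110000 → 4-byte char #2 = F0 90 8C 96.
Offset 8: leading byte 0xCE = 11001110 → 2-byte char #3 = CE A8.
Offset 10: leading byte 0x2E = 00101110 → 1-byte char #4 = 2E.
Offset 11: leading byte 0xE2 = 11100010 → 3-byte char #5 = E2 89 92.
Offset 14: leading byte 0xF3 = 11110011 → 4-byte char #6 = F3 BB 95 AE.
Offset 18: leading byte 0xF0 = 11110000 → 4-byte char #7 = F0 96 8B AC.
Leading byte 0xF0 = 11110000 matches 11110xxx → 4-byte sequence.
Byte 1: 0xF0 = 11110000, payload 000 (3 bits).
Byte 2: 0x96 = 10010110 (10xxxxxx ✓), payload 010110.
Byte 3: 0x8B = 10001011 (10xxxxxx ✓), payload 001011.
Byte 4: 0xAC = 10101100 (10xxxxxx ✓), payload 101100.
Concatenate: 000010110001011101100 = 0x162EC (21 bits → U+162EC).

U+162EC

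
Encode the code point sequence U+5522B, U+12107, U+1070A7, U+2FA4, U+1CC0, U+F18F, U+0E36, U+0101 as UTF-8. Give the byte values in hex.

F1 95 88 AB F0 92 84 87 F4 87 82 A7 E2 BE A4 E1 B3 80 EF 86 8F E0 B8 B6 C4 81

U+5522B: 4-byte form → F1 95 88 AB.
U+12107: 4-byte form → F0 92 84 87.
U+1070A7: 4-byte form → F4 87 82 A7.
U+2FA4: 3-byte form → E2 BE A4.
U+1CC0: 3-byte form → E1 B3 80.
U+F18F: 3-byte form → EF 86 8F.
U+0E36: 3-byte form → E0 B8 B6.
U+0101: 2-byte form → C4 81.
Concatenated (26 bytes): F1 95 88 AB F0 92 84 87 F4 87 82 A7 E2 BE A4 E1 B3 80 EF 86 8F E0 B8 B6 C4 81.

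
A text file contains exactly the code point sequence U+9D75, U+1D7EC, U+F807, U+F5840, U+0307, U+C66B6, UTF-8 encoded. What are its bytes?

E9 B5 B5 F0 9D 9F AC EF A0 87 F3 B5 A1 80 CC 87 F3 86 9A B6

U+9D75: 3-byte form → E9 B5 B5.
U+1D7EC: 4-byte form → F0 9D 9F AC.
U+F807: 3-byte form → EF A0 87.
U+F5840: 4-byte form → F3 B5 A1 80.
U+0307: 2-byte form → CC 87.
U+C66B6: 4-byte form → F3 86 9A B6.
Concatenated (20 bytes): E9 B5 B5 F0 9D 9F AC EF A0 87 F3 B5 A1 80 CC 87 F3 86 9A B6.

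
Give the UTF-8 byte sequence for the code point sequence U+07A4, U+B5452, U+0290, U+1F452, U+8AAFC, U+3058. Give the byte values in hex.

DE A4 F2 B5 91 92 CA 90 F0 9F 91 92 F2 8A AB BC E3 81 98

U+07A4: 2-byte form → DE A4.
U+B5452: 4-byte form → F2 B5 91 92.
U+0290: 2-byte form → CA 90.
U+1F452: 4-byte form → F0 9F 91 92.
U+8AAFC: 4-byte form → F2 8A AB BC.
U+3058: 3-byte form → E3 81 98.
Concatenated (19 bytes): DE A4 F2 B5 91 92 CA 90 F0 9F 91 92 F2 8A AB BC E3 81 98.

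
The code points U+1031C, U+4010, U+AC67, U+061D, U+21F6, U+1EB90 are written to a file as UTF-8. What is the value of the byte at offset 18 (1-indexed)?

0xAE

1-indexed offset 18 is 0-indexed offset 17.
U+1031C → 4-byte form F0 90 8C 9C at offsets 0–3.
U+4010 → 3-byte form E4 80 90 at offsets 4–6.
U+AC67 → 3-byte form EA B1 A7 at offsets 7–9.
U+061D → 2-byte form D8 9D at offsets 10–11.
U+21F6 → 3-byte form E2 87 B6 at offsets 12–14.
U+1EB90 → 4-byte form F0 9E AE 90 at offsets 15–18.
Offset 17 falls in char 6's range; it's byte 3 of F0 9E AE 90 = 0xAE.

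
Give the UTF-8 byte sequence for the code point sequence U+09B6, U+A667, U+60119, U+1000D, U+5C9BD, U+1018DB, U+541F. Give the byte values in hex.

E0 A6 B6 EA 99 A7 F1 A0 84 99 F0 90 80 8D F1 9C A6 BD F4 81 A3 9B E5 90 9F

U+09B6: 3-byte form → E0 A6 B6.
U+A667: 3-byte form → EA 99 A7.
U+60119: 4-byte form → F1 A0 84 99.
U+1000D: 4-byte form → F0 90 80 8D.
U+5C9BD: 4-byte form → F1 9C A6 BD.
U+1018DB: 4-byte form → F4 81 A3 9B.
U+541F: 3-byte form → E5 90 9F.
Concatenated (25 bytes): E0 A6 B6 EA 99 A7 F1 A0 84 99 F0 90 80 8D F1 9C A6 BD F4 81 A3 9B E5 90 9F.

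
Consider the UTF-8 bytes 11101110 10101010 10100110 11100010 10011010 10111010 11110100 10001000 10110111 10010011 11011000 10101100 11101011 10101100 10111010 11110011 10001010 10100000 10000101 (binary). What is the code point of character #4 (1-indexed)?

U+062C

Offset 0: leading byte 0xEE = 11101110 → 3-byte char #1 = EE AA A6.
Offset 3: leading byte 0xE2 = 11100010 → 3-byte char #2 = E2 9A BA.
Offset 6: leading byte 0xF4 = 11110100 → 4-byte char #3 = F4 88 B7 93.
Offset 10: leading byte 0xD8 = 11011000 → 2-byte char #4 = D8 AC.
Leading byte 0xD8 = 11011000 matches 110xxxxx → 2-byte sequence.
Byte 1: 0xD8 = 11011000, payload 11000 (5 bits).
Byte 2: 0xAC = 10101100 (10xxxxxx ✓), payload 101100.
Concatenate: 11000101100 = 0x62C (11 bits → U+062C).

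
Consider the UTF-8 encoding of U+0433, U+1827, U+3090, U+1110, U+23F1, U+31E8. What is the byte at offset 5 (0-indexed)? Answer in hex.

U+0433 → 2-byte form D0 B3 at offsets 0–1.
U+1827 → 3-byte form E1 A0 A7 at offsets 2–4.
U+3090 → 3-byte form E3 82 90 at offsets 5–7.
Offset 5 falls in char 3's range; it's byte 1 of E3 82 90 = 0xE3.

0xE3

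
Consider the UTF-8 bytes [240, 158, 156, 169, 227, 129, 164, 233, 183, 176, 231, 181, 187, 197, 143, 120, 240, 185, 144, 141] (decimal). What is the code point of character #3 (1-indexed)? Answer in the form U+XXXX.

Offset 0: leading byte 0xF0 = 11110000 → 4-byte char #1 = F0 9E 9C A9.
Offset 4: leading byte 0xE3 = 11100011 → 3-byte char #2 = E3 81 A4.
Offset 7: leading byte 0xE9 = 11101001 → 3-byte char #3 = E9 B7 B0.
Leading byte 0xE9 = 11101001 matches 1110xxxx → 3-byte sequence.
Byte 1: 0xE9 = 11101001, payload 1001 (4 bits).
Byte 2: 0xB7 = 10110111 (10xxxxxx ✓), payload 110111.
Byte 3: 0xB0 = 10110000 (10xxxxxx ✓), payload 110000.
Concatenate: 1001110111110000 = 0x9DF0 (16 bits → U+9DF0).

U+9DF0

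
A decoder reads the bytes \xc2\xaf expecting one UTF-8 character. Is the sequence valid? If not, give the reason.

valid

Leading byte 0xC2 = 11000010 → 2-byte form.
Continuation bytes 0xAF=10101111 all match 10xxxxxx.
Decoded value 0xAF is ≥ 0x80 (shortest form) and not a surrogate.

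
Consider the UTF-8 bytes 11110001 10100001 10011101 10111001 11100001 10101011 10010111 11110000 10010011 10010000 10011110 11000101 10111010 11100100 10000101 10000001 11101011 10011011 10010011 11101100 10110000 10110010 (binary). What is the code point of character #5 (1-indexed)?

U+4141

Offset 0: leading byte 0xF1 = 11110001 → 4-byte char #1 = F1 A1 9D B9.
Offset 4: leading byte 0xE1 = 11100001 → 3-byte char #2 = E1 AB 97.
Offset 7: leading byte 0xF0 = 11110000 → 4-byte char #3 = F0 93 90 9E.
Offset 11: leading byte 0xC5 = 11000101 → 2-byte char #4 = C5 BA.
Offset 13: leading byte 0xE4 = 11100100 → 3-byte char #5 = E4 85 81.
Leading byte 0xE4 = 11100100 matches 1110xxxx → 3-byte sequence.
Byte 1: 0xE4 = 11100100, payload 0100 (4 bits).
Byte 2: 0x85 = 10000101 (10xxxxxx ✓), payload 000101.
Byte 3: 0x81 = 10000001 (10xxxxxx ✓), payload 000001.
Concatenate: 0100000101000001 = 0x4141 (16 bits → U+4141).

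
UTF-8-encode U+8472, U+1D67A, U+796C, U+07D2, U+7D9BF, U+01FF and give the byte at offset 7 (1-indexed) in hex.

1-indexed offset 7 is 0-indexed offset 6.
U+8472 → 3-byte form E8 91 B2 at offsets 0–2.
U+1D67A → 4-byte form F0 9D 99 BA at offsets 3–6.
Offset 6 falls in char 2's range; it's byte 4 of F0 9D 99 BA = 0xBA.

0xBA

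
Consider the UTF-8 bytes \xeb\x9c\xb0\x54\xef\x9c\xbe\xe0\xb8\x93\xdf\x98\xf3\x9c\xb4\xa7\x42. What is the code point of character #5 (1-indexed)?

U+07D8

Offset 0: leading byte 0xEB = 11101011 → 3-byte char #1 = EB 9C B0.
Offset 3: leading byte 0x54 = 01010100 → 1-byte char #2 = 54.
Offset 4: leading byte 0xEF = 11101111 → 3-byte char #3 = EF 9C BE.
Offset 7: leading byte 0xE0 = 11100000 → 3-byte char #4 = E0 B8 93.
Offset 10: leading byte 0xDF = 11011111 → 2-byte char #5 = DF 98.
Leading byte 0xDF = 11011111 matches 110xxxxx → 2-byte sequence.
Byte 1: 0xDF = 11011111, payload 11111 (5 bits).
Byte 2: 0x98 = 10011000 (10xxxxxx ✓), payload 011000.
Concatenate: 11111011000 = 0x7D8 (11 bits → U+07D8).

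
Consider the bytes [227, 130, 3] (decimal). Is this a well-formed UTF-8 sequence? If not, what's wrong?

invalid (non-continuation byte where continuation expected)

Leading byte 0xE3 = 11100011 → 3-byte form.
Byte 3 is 0x03 = 00000011, which is not 10xxxxxx — expected a continuation byte.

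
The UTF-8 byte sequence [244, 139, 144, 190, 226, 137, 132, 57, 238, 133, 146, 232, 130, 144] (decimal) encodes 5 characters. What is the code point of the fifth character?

U+8090

Offset 0: leading byte 0xF4 = 11110100 → 4-byte char #1 = F4 8B 90 BE.
Offset 4: leading byte 0xE2 = 11100010 → 3-byte char #2 = E2 89 84.
Offset 7: leading byte 0x39 = 00111001 → 1-byte char #3 = 39.
Offset 8: leading byte 0xEE = 11101110 → 3-byte char #4 = EE 85 92.
Offset 11: leading byte 0xE8 = 11101000 → 3-byte char #5 = E8 82 90.
Leading byte 0xE8 = 11101000 matches 1110xxxx → 3-byte sequence.
Byte 1: 0xE8 = 11101000, payload 1000 (4 bits).
Byte 2: 0x82 = 10000010 (10xxxxxx ✓), payload 000010.
Byte 3: 0x90 = 10010000 (10xxxxxx ✓), payload 010000.
Concatenate: 1000000010010000 = 0x8090 (16 bits → U+8090).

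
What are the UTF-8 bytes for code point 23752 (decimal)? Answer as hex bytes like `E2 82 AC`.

E5 B3 88

U+5CC8 = 0x5CC8 = 23752 decimal. In range U+0800–U+FFFF → 3-byte form: 1110xxxx 10xxxxxx 10xxxxxx.
Binary (16 bits): 0101110011001000.
Split 4+6+6: 0101 | 110011 | 001000.
Byte 1: 11100101 = 0xE5.
Byte 2: 10110011 = 0xB3.
Byte 3: 10001000 = 0x88.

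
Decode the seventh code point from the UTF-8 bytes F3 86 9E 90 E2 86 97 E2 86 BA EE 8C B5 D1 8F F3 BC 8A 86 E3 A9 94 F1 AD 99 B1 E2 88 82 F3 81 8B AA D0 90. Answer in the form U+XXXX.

U+3A54

Offset 0: leading byte 0xF3 = 11110011 → 4-byte char #1 = F3 86 9E 90.
Offset 4: leading byte 0xE2 = 11100010 → 3-byte char #2 = E2 86 97.
Offset 7: leading byte 0xE2 = 11100010 → 3-byte char #3 = E2 86 BA.
Offset 10: leading byte 0xEE = 11101110 → 3-byte char #4 = EE 8C B5.
Offset 13: leading byte 0xD1 = 11010001 → 2-byte char #5 = D1 8F.
Offset 15: leading byte 0xF3 = 11110011 → 4-byte char #6 = F3 BC 8A 86.
Offset 19: leading byte 0xE3 = 11100011 → 3-byte char #7 = E3 A9 94.
Leading byte 0xE3 = 11100011 matches 1110xxxx → 3-byte sequence.
Byte 1: 0xE3 = 11100011, payload 0011 (4 bits).
Byte 2: 0xA9 = 10101001 (10xxxxxx ✓), payload 101001.
Byte 3: 0x94 = 10010100 (10xxxxxx ✓), payload 010100.
Concatenate: 0011101001010100 = 0x3A54 (16 bits → U+3A54).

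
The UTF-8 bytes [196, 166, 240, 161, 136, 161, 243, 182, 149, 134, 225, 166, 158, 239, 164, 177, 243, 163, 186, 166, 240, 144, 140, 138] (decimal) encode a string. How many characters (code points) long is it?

7

Byte at offset 0: 0xC4 = 11000100 → 2-byte char (#1). Advance 2.
Byte at offset 2: 0xF0 = 11110000 → 4-byte char (#2). Advance 4.
Byte at offset 6: 0xF3 = 11110011 → 4-byte char (#3). Advance 4.
Byte at offset 10: 0xE1 = 11100001 → 3-byte char (#4). Advance 3.
Byte at offset 13: 0xEF = 11101111 → 3-byte char (#5). Advance 3.
Byte at offset 16: 0xF3 = 11110011 → 4-byte char (#6). Advance 4.
Byte at offset 20: 0xF0 = 11110000 → 4-byte char (#7). Advance 4.
Reached end at offset 24 after 7 code points.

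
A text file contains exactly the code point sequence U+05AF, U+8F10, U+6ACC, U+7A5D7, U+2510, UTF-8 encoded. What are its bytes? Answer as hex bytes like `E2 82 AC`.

U+05AF: 2-byte form → D6 AF.
U+8F10: 3-byte form → E8 BC 90.
U+6ACC: 3-byte form → E6 AB 8C.
U+7A5D7: 4-byte form → F1 BA 97 97.
U+2510: 3-byte form → E2 94 90.
Concatenated (15 bytes): D6 AF E8 BC 90 E6 AB 8C F1 BA 97 97 E2 94 90.

D6 AF E8 BC 90 E6 AB 8C F1 BA 97 97 E2 94 90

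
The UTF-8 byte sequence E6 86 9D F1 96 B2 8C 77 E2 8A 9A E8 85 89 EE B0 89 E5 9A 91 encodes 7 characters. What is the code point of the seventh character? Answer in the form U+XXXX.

Offset 0: leading byte 0xE6 = 11100110 → 3-byte char #1 = E6 86 9D.
Offset 3: leading byte 0xF1 = 11110001 → 4-byte char #2 = F1 96 B2 8C.
Offset 7: leading byte 0x77 = 01110111 → 1-byte char #3 = 77.
Offset 8: leading byte 0xE2 = 11100010 → 3-byte char #4 = E2 8A 9A.
Offset 11: leading byte 0xE8 = 11101000 → 3-byte char #5 = E8 85 89.
Offset 14: leading byte 0xEE = 11101110 → 3-byte char #6 = EE B0 89.
Offset 17: leading byte 0xE5 = 11100101 → 3-byte char #7 = E5 9A 91.
Leading byte 0xE5 = 11100101 matches 1110xxxx → 3-byte sequence.
Byte 1: 0xE5 = 11100101, payload 0101 (4 bits).
Byte 2: 0x9A = 10011010 (10xxxxxx ✓), payload 011010.
Byte 3: 0x91 = 10010001 (10xxxxxx ✓), payload 010001.
Concatenate: 0101011010010001 = 0x5691 (16 bits → U+5691).

U+5691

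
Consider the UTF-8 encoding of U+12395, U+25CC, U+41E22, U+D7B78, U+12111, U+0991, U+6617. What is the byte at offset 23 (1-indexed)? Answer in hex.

0xE6

1-indexed offset 23 is 0-indexed offset 22.
U+12395 → 4-byte form F0 92 8E 95 at offsets 0–3.
U+25CC → 3-byte form E2 97 8C at offsets 4–6.
U+41E22 → 4-byte form F1 81 B8 A2 at offsets 7–10.
U+D7B78 → 4-byte form F3 97 AD B8 at offsets 11–14.
U+12111 → 4-byte form F0 92 84 91 at offsets 15–18.
U+0991 → 3-byte form E0 A6 91 at offsets 19–21.
U+6617 → 3-byte form E6 98 97 at offsets 22–24.
Offset 22 falls in char 7's range; it's byte 1 of E6 98 97 = 0xE6.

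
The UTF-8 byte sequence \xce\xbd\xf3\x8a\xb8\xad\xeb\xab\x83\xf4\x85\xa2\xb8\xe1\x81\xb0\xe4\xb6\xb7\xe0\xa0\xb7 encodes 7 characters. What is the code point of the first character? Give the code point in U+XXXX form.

Offset 0: leading byte 0xCE = 11001110 → 2-byte char #1 = CE BD.
Leading byte 0xCE = 11001110 matches 110xxxxx → 2-byte sequence.
Byte 1: 0xCE = 11001110, payload 01110 (5 bits).
Byte 2: 0xBD = 10111101 (10xxxxxx ✓), payload 111101.
Concatenate: 01110111101 = 0x3BD (11 bits → U+03BD).

U+03BD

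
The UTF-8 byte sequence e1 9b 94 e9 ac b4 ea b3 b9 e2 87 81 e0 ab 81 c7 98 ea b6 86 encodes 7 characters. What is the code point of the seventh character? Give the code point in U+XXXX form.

Offset 0: leading byte 0xE1 = 11100001 → 3-byte char #1 = E1 9B 94.
Offset 3: leading byte 0xE9 = 11101001 → 3-byte char #2 = E9 AC B4.
Offset 6: leading byte 0xEA = 11101010 → 3-byte char #3 = EA B3 B9.
Offset 9: leading byte 0xE2 = 11100010 → 3-byte char #4 = E2 87 81.
Offset 12: leading byte 0xE0 = 11100000 → 3-byte char #5 = E0 AB 81.
Offset 15: leading byte 0xC7 = 11000111 → 2-byte char #6 = C7 98.
Offset 17: leading byte 0xEA = 11101010 → 3-byte char #7 = EA B6 86.
Leading byte 0xEA = 11101010 matches 1110xxxx → 3-byte sequence.
Byte 1: 0xEA = 11101010, payload 1010 (4 bits).
Byte 2: 0xB6 = 10110110 (10xxxxxx ✓), payload 110110.
Byte 3: 0x86 = 10000110 (10xxxxxx ✓), payload 000110.
Concatenate: 1010110110000110 = 0xAD86 (16 bits → U+AD86).

U+AD86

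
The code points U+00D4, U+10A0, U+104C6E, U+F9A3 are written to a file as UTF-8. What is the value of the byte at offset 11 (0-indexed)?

U+00D4 → 2-byte form C3 94 at offsets 0–1.
U+10A0 → 3-byte form E1 82 A0 at offsets 2–4.
U+104C6E → 4-byte form F4 84 B1 AE at offsets 5–8.
U+F9A3 → 3-byte form EF A6 A3 at offsets 9–11.
Offset 11 falls in char 4's range; it's byte 3 of EF A6 A3 = 0xA3.

0xA3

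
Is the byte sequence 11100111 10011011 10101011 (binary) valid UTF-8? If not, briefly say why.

Leading byte 0xE7 = 11100111 → 3-byte form.
Continuation bytes 0x9B=10011011, 0xAB=10101011 all match 10xxxxxx.
Decoded value 0x76EB is ≥ 0x800 (shortest form) and not a surrogate.

valid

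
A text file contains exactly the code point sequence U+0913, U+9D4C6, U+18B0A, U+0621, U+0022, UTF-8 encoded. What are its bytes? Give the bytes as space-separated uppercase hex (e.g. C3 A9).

U+0913: 3-byte form → E0 A4 93.
U+9D4C6: 4-byte form → F2 9D 93 86.
U+18B0A: 4-byte form → F0 98 AC 8A.
U+0621: 2-byte form → D8 A1.
U+0022: 1-byte form → 22.
Concatenated (14 bytes): E0 A4 93 F2 9D 93 86 F0 98 AC 8A D8 A1 22.

E0 A4 93 F2 9D 93 86 F0 98 AC 8A D8 A1 22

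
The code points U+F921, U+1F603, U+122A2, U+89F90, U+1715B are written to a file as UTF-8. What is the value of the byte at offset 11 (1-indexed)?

0xA2

1-indexed offset 11 is 0-indexed offset 10.
U+F921 → 3-byte form EF A4 A1 at offsets 0–2.
U+1F603 → 4-byte form F0 9F 98 83 at offsets 3–6.
U+122A2 → 4-byte form F0 92 8A A2 at offsets 7–10.
Offset 10 falls in char 3's range; it's byte 4 of F0 92 8A A2 = 0xA2.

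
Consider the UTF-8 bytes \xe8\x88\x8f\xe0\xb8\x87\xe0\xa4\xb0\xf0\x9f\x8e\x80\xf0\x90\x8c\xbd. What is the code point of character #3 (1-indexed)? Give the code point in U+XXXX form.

Offset 0: leading byte 0xE8 = 11101000 → 3-byte char #1 = E8 88 8F.
Offset 3: leading byte 0xE0 = 11100000 → 3-byte char #2 = E0 B8 87.
Offset 6: leading byte 0xE0 = 11100000 → 3-byte char #3 = E0 A4 B0.
Leading byte 0xE0 = 11100000 matches 1110xxxx → 3-byte sequence.
Byte 1: 0xE0 = 11100000, payload 0000 (4 bits).
Byte 2: 0xA4 = 10100100 (10xxxxxx ✓), payload 100100.
Byte 3: 0xB0 = 10110000 (10xxxxxx ✓), payload 110000.
Concatenate: 0000100100110000 = 0x930 (16 bits → U+0930).

U+0930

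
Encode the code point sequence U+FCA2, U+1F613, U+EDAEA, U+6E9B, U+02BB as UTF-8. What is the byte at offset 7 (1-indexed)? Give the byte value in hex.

1-indexed offset 7 is 0-indexed offset 6.
U+FCA2 → 3-byte form EF B2 A2 at offsets 0–2.
U+1F613 → 4-byte form F0 9F 98 93 at offsets 3–6.
Offset 6 falls in char 2's range; it's byte 4 of F0 9F 98 93 = 0x93.

0x93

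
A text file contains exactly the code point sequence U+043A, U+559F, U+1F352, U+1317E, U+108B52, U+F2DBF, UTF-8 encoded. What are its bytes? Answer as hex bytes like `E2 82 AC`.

D0 BA E5 96 9F F0 9F 8D 92 F0 93 85 BE F4 88 AD 92 F3 B2 B6 BF

U+043A: 2-byte form → D0 BA.
U+559F: 3-byte form → E5 96 9F.
U+1F352: 4-byte form → F0 9F 8D 92.
U+1317E: 4-byte form → F0 93 85 BE.
U+108B52: 4-byte form → F4 88 AD 92.
U+F2DBF: 4-byte form → F3 B2 B6 BF.
Concatenated (21 bytes): D0 BA E5 96 9F F0 9F 8D 92 F0 93 85 BE F4 88 AD 92 F3 B2 B6 BF.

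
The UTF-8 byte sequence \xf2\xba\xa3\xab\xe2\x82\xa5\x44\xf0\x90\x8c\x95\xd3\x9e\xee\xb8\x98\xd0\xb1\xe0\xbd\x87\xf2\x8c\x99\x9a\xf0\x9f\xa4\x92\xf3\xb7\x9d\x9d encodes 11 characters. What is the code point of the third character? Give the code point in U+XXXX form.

U+0044

Offset 0: leading byte 0xF2 = 11110010 → 4-byte char #1 = F2 BA A3 AB.
Offset 4: leading byte 0xE2 = 11100010 → 3-byte char #2 = E2 82 A5.
Offset 7: leading byte 0x44 = 01000100 → 1-byte char #3 = 44.
Leading byte 0x44 = 01000100 matches 0xxxxxxx → 1-byte sequence.
Byte 1: 0x44 = 01000100, payload 1000100 (7 bits).
Concatenate: 1000100 = 0x44 (7 bits → U+0044).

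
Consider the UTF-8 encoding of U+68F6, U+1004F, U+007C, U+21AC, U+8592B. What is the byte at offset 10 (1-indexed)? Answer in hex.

0x86

1-indexed offset 10 is 0-indexed offset 9.
U+68F6 → 3-byte form E6 A3 B6 at offsets 0–2.
U+1004F → 4-byte form F0 90 81 8F at offsets 3–6.
U+007C → 1-byte form 7C at offsets 7–7.
U+21AC → 3-byte form E2 86 AC at offsets 8–10.
Offset 9 falls in char 4's range; it's byte 2 of E2 86 AC = 0x86.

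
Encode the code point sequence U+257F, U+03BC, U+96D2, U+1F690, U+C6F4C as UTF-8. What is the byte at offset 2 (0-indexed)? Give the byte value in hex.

0xBF

U+257F → 3-byte form E2 95 BF at offsets 0–2.
Offset 2 falls in char 1's range; it's byte 3 of E2 95 BF = 0xBF.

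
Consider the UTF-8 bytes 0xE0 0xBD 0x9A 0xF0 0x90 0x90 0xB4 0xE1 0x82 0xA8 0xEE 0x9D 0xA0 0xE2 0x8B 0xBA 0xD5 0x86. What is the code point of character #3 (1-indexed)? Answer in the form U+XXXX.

Offset 0: leading byte 0xE0 = 11100000 → 3-byte char #1 = E0 BD 9A.
Offset 3: leading byte 0xF0 = 11110000 → 4-byte char #2 = F0 90 90 B4.
Offset 7: leading byte 0xE1 = 11100001 → 3-byte char #3 = E1 82 A8.
Leading byte 0xE1 = 11100001 matches 1110xxxx → 3-byte sequence.
Byte 1: 0xE1 = 11100001, payload 0001 (4 bits).
Byte 2: 0x82 = 10000010 (10xxxxxx ✓), payload 000010.
Byte 3: 0xA8 = 10101000 (10xxxxxx ✓), payload 101000.
Concatenate: 0001000010101000 = 0x10A8 (16 bits → U+10A8).

U+10A8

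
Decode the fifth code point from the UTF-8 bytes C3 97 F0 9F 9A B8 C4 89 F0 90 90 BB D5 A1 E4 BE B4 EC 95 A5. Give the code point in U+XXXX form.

Offset 0: leading byte 0xC3 = 11000011 → 2-byte char #1 = C3 97.
Offset 2: leading byte 0xF0 = 11110000 → 4-byte char #2 = F0 9F 9A B8.
Offset 6: leading byte 0xC4 = 11000100 → 2-byte char #3 = C4 89.
Offset 8: leading byte 0xF0 = 11110000 → 4-byte char #4 = F0 90 90 BB.
Offset 12: leading byte 0xD5 = 11010101 → 2-byte char #5 = D5 A1.
Leading byte 0xD5 = 11010101 matches 110xxxxx → 2-byte sequence.
Byte 1: 0xD5 = 11010101, payload 10101 (5 bits).
Byte 2: 0xA1 = 10100001 (10xxxxxx ✓), payload 100001.
Concatenate: 10101100001 = 0x561 (11 bits → U+0561).

U+0561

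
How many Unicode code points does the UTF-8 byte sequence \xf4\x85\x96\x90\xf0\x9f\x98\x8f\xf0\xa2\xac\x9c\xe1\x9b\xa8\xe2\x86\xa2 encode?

Byte at offset 0: 0xF4 = 11110100 → 4-byte char (#1). Advance 4.
Byte at offset 4: 0xF0 = 11110000 → 4-byte char (#2). Advance 4.
Byte at offset 8: 0xF0 = 11110000 → 4-byte char (#3). Advance 4.
Byte at offset 12: 0xE1 = 11100001 → 3-byte char (#4). Advance 3.
Byte at offset 15: 0xE2 = 11100010 → 3-byte char (#5). Advance 3.
Reached end at offset 18 after 5 code points.

5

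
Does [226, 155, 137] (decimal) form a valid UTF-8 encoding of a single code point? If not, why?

Leading byte 0xE2 = 11100010 → 3-byte form.
Continuation bytes 0x9B=10011011, 0x89=10001001 all match 10xxxxxx.
Decoded value 0x26C9 is ≥ 0x800 (shortest form) and not a surrogate.

valid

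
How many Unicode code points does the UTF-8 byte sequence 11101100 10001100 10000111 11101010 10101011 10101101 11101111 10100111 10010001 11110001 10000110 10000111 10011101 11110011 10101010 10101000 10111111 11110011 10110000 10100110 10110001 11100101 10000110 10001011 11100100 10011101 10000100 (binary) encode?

8

Byte at offset 0: 0xEC = 11101100 → 3-byte char (#1). Advance 3.
Byte at offset 3: 0xEA = 11101010 → 3-byte char (#2). Advance 3.
Byte at offset 6: 0xEF = 11101111 → 3-byte char (#3). Advance 3.
Byte at offset 9: 0xF1 = 11110001 → 4-byte char (#4). Advance 4.
Byte at offset 13: 0xF3 = 11110011 → 4-byte char (#5). Advance 4.
Byte at offset 17: 0xF3 = 11110011 → 4-byte char (#6). Advance 4.
Byte at offset 21: 0xE5 = 11100101 → 3-byte char (#7). Advance 3.
Byte at offset 24: 0xE4 = 11100100 → 3-byte char (#8). Advance 3.
Reached end at offset 27 after 8 code points.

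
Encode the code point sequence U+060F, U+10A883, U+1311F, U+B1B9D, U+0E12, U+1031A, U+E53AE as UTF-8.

D8 8F F4 8A A2 83 F0 93 84 9F F2 B1 AE 9D E0 B8 92 F0 90 8C 9A F3 A5 8E AE

U+060F: 2-byte form → D8 8F.
U+10A883: 4-byte form → F4 8A A2 83.
U+1311F: 4-byte form → F0 93 84 9F.
U+B1B9D: 4-byte form → F2 B1 AE 9D.
U+0E12: 3-byte form → E0 B8 92.
U+1031A: 4-byte form → F0 90 8C 9A.
U+E53AE: 4-byte form → F3 A5 8E AE.
Concatenated (25 bytes): D8 8F F4 8A A2 83 F0 93 84 9F F2 B1 AE 9D E0 B8 92 F0 90 8C 9A F3 A5 8E AE.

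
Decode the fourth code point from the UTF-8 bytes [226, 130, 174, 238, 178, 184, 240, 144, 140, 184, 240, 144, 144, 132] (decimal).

Offset 0: leading byte 0xE2 = 11100010 → 3-byte char #1 = E2 82 AE.
Offset 3: leading byte 0xEE = 11101110 → 3-byte char #2 = EE B2 B8.
Offset 6: leading byte 0xF0 = 11110000 → 4-byte char #3 = F0 90 8C B8.
Offset 10: leading byte 0xF0 = 11110000 → 4-byte char #4 = F0 90 90 84.
Leading byte 0xF0 = 11110000 matches 11110xxx → 4-byte sequence.
Byte 1: 0xF0 = 11110000, payload 000 (3 bits).
Byte 2: 0x90 = 10010000 (10xxxxxx ✓), payload 010000.
Byte 3: 0x90 = 10010000 (10xxxxxx ✓), payload 010000.
Byte 4: 0x84 = 10000100 (10xxxxxx ✓), payload 000100.
Concatenate: 000010000010000000100 = 0x10404 (21 bits → U+10404).

U+10404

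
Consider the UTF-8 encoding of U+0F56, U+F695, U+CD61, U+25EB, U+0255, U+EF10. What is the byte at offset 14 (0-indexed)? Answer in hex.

0xEE

U+0F56 → 3-byte form E0 BD 96 at offsets 0–2.
U+F695 → 3-byte form EF 9A 95 at offsets 3–5.
U+CD61 → 3-byte form EC B5 A1 at offsets 6–8.
U+25EB → 3-byte form E2 97 AB at offsets 9–11.
U+0255 → 2-byte form C9 95 at offsets 12–13.
U+EF10 → 3-byte form EE BC 90 at offsets 14–16.
Offset 14 falls in char 6's range; it's byte 1 of EE BC 90 = 0xEE.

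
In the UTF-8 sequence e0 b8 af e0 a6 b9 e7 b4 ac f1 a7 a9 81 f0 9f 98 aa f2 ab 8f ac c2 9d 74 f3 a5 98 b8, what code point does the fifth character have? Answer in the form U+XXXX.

U+1F62A

Offset 0: leading byte 0xE0 = 11100000 → 3-byte char #1 = E0 B8 AF.
Offset 3: leading byte 0xE0 = 11100000 → 3-byte char #2 = E0 A6 B9.
Offset 6: leading byte 0xE7 = 11100111 → 3-byte char #3 = E7 B4 AC.
Offset 9: leading byte 0xF1 = 11110001 → 4-byte char #4 = F1 A7 A9 81.
Offset 13: leading byte 0xF0 = 11110000 → 4-byte char #5 = F0 9F 98 AA.
Leading byte 0xF0 = 11110000 matches 11110xxx → 4-byte sequence.
Byte 1: 0xF0 = 11110000, payload 000 (3 bits).
Byte 2: 0x9F = 10011111 (10xxxxxx ✓), payload 011111.
Byte 3: 0x98 = 10011000 (10xxxxxx ✓), payload 011000.
Byte 4: 0xAA = 10101010 (10xxxxxx ✓), payload 101010.
Concatenate: 000011111011000101010 = 0x1F62A (21 bits → U+1F62A).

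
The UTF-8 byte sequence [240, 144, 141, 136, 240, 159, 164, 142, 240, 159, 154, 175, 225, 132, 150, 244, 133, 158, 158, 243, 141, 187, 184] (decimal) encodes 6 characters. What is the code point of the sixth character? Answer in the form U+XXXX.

U+CDEF8

Offset 0: leading byte 0xF0 = 11110000 → 4-byte char #1 = F0 90 8D 88.
Offset 4: leading byte 0xF0 = 11110000 → 4-byte char #2 = F0 9F A4 8E.
Offset 8: leading byte 0xF0 = 11110000 → 4-byte char #3 = F0 9F 9A AF.
Offset 12: leading byte 0xE1 = 11100001 → 3-byte char #4 = E1 84 96.
Offset 15: leading byte 0xF4 = 11110100 → 4-byte char #5 = F4 85 9E 9E.
Offset 19: leading byte 0xF3 = 11110011 → 4-byte char #6 = F3 8D BB B8.
Leading byte 0xF3 = 11110011 matches 11110xxx → 4-byte sequence.
Byte 1: 0xF3 = 11110011, payload 011 (3 bits).
Byte 2: 0x8D = 10001101 (10xxxxxx ✓), payload 001101.
Byte 3: 0xBB = 10111011 (10xxxxxx ✓), payload 111011.
Byte 4: 0xB8 = 10111000 (10xxxxxx ✓), payload 111000.
Concatenate: 011001101111011111000 = 0xCDEF8 (21 bits → U+CDEF8).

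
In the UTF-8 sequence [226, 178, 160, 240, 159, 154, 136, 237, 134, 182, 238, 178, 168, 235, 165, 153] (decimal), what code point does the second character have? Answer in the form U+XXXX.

Offset 0: leading byte 0xE2 = 11100010 → 3-byte char #1 = E2 B2 A0.
Offset 3: leading byte 0xF0 = 11110000 → 4-byte char #2 = F0 9F 9A 88.
Leading byte 0xF0 = 11110000 matches 11110xxx → 4-byte sequence.
Byte 1: 0xF0 = 11110000, payload 000 (3 bits).
Byte 2: 0x9F = 10011111 (10xxxxxx ✓), payload 011111.
Byte 3: 0x9A = 10011010 (10xxxxxx ✓), payload 011010.
Byte 4: 0x88 = 10001000 (10xxxxxx ✓), payload 001000.
Concatenate: 000011111011010001000 = 0x1F688 (21 bits → U+1F688).

U+1F688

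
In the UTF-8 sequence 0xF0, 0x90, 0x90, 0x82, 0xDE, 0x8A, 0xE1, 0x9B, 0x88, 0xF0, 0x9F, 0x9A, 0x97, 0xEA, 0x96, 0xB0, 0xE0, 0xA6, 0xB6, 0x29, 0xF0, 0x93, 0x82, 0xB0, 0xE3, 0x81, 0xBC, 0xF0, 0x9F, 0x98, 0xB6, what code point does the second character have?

U+078A

Offset 0: leading byte 0xF0 = 11110000 → 4-byte char #1 = F0 90 90 82.
Offset 4: leading byte 0xDE = 11011110 → 2-byte char #2 = DE 8A.
Leading byte 0xDE = 11011110 matches 110xxxxx → 2-byte sequence.
Byte 1: 0xDE = 11011110, payload 11110 (5 bits).
Byte 2: 0x8A = 10001010 (10xxxxxx ✓), payload 001010.
Concatenate: 11110001010 = 0x78A (11 bits → U+078A).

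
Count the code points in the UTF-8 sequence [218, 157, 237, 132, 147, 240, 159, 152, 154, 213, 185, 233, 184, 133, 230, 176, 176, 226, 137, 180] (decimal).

7

Byte at offset 0: 0xDA = 11011010 → 2-byte char (#1). Advance 2.
Byte at offset 2: 0xED = 11101101 → 3-byte char (#2). Advance 3.
Byte at offset 5: 0xF0 = 11110000 → 4-byte char (#3). Advance 4.
Byte at offset 9: 0xD5 = 11010101 → 2-byte char (#4). Advance 2.
Byte at offset 11: 0xE9 = 11101001 → 3-byte char (#5). Advance 3.
Byte at offset 14: 0xE6 = 11100110 → 3-byte char (#6). Advance 3.
Byte at offset 17: 0xE2 = 11100010 → 3-byte char (#7). Advance 3.
Reached end at offset 20 after 7 code points.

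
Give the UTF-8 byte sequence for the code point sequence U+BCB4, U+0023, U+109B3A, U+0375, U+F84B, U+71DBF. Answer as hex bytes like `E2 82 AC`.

U+BCB4: 3-byte form → EB B2 B4.
U+0023: 1-byte form → 23.
U+109B3A: 4-byte form → F4 89 AC BA.
U+0375: 2-byte form → CD B5.
U+F84B: 3-byte form → EF A1 8B.
U+71DBF: 4-byte form → F1 B1 B6 BF.
Concatenated (17 bytes): EB B2 B4 23 F4 89 AC BA CD B5 EF A1 8B F1 B1 B6 BF.

EB B2 B4 23 F4 89 AC BA CD B5 EF A1 8B F1 B1 B6 BF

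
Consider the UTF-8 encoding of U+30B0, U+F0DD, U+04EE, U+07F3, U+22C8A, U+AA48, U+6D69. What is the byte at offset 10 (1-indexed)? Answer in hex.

1-indexed offset 10 is 0-indexed offset 9.
U+30B0 → 3-byte form E3 82 B0 at offsets 0–2.
U+F0DD → 3-byte form EF 83 9D at offsets 3–5.
U+04EE → 2-byte form D3 AE at offsets 6–7.
U+07F3 → 2-byte form DF B3 at offsets 8–9.
Offset 9 falls in char 4's range; it's byte 2 of DF B3 = 0xB3.

0xB3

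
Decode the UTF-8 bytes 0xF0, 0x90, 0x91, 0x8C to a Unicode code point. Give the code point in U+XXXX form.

U+1044C

Leading byte 0xF0 = 11110000 matches 11110xxx → 4-byte sequence.
Byte 1: 0xF0 = 11110000, payload 000 (3 bits).
Byte 2: 0x90 = 10010000 (10xxxxxx ✓), payload 010000.
Byte 3: 0x91 = 10010001 (10xxxxxx ✓), payload 010001.
Byte 4: 0x8C = 10001100 (10xxxxxx ✓), payload 001100.
Concatenate: 000010000010001001100 = 0x1044C (21 bits → U+1044C).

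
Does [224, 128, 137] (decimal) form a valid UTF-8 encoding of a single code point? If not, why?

Leading byte 0xE0 = 11100000 → 3-byte form.
Continuation bytes all match 10xxxxxx. Payload decodes to 0x9.
But 0x9 < 0x800, the minimum for a 3-byte sequence — this is an overlong encoding.

invalid (overlong encoding)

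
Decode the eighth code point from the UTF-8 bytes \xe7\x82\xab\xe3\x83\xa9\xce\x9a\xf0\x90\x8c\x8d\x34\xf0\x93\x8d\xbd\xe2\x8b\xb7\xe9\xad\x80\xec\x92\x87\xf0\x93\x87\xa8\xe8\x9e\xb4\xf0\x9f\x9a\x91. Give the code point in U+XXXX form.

U+9B40

Offset 0: leading byte 0xE7 = 11100111 → 3-byte char #1 = E7 82 AB.
Offset 3: leading byte 0xE3 = 11100011 → 3-byte char #2 = E3 83 A9.
Offset 6: leading byte 0xCE = 11001110 → 2-byte char #3 = CE 9A.
Offset 8: leading byte 0xF0 = 11110000 → 4-byte char #4 = F0 90 8C 8D.
Offset 12: leading byte 0x34 = 00110100 → 1-byte char #5 = 34.
Offset 13: leading byte 0xF0 = 11110000 → 4-byte char #6 = F0 93 8D BD.
Offset 17: leading byte 0xE2 = 11100010 → 3-byte char #7 = E2 8B B7.
Offset 20: leading byte 0xE9 = 11101001 → 3-byte char #8 = E9 AD 80.
Leading byte 0xE9 = 11101001 matches 1110xxxx → 3-byte sequence.
Byte 1: 0xE9 = 11101001, payload 1001 (4 bits).
Byte 2: 0xAD = 10101101 (10xxxxxx ✓), payload 101101.
Byte 3: 0x80 = 10000000 (10xxxxxx ✓), payload 000000.
Concatenate: 1001101101000000 = 0x9B40 (16 bits → U+9B40).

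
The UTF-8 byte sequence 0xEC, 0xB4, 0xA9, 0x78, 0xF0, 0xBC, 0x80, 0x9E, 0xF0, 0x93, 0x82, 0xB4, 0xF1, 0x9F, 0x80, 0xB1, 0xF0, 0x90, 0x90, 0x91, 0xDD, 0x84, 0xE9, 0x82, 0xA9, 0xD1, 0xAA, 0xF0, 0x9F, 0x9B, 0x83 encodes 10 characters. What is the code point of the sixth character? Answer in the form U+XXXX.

U+10411

Offset 0: leading byte 0xEC = 11101100 → 3-byte char #1 = EC B4 A9.
Offset 3: leading byte 0x78 = 01111000 → 1-byte char #2 = 78.
Offset 4: leading byte 0xF0 = 11110000 → 4-byte char #3 = F0 BC 80 9E.
Offset 8: leading byte 0xF0 = 11110000 → 4-byte char #4 = F0 93 82 B4.
Offset 12: leading byte 0xF1 = 11110001 → 4-byte char #5 = F1 9F 80 B1.
Offset 16: leading byte 0xF0 = 11110000 → 4-byte char #6 = F0 90 90 91.
Leading byte 0xF0 = 11110000 matches 11110xxx → 4-byte sequence.
Byte 1: 0xF0 = 11110000, payload 000 (3 bits).
Byte 2: 0x90 = 10010000 (10xxxxxx ✓), payload 010000.
Byte 3: 0x90 = 10010000 (10xxxxxx ✓), payload 010000.
Byte 4: 0x91 = 10010001 (10xxxxxx ✓), payload 010001.
Concatenate: 000010000010000010001 = 0x10411 (21 bits → U+10411).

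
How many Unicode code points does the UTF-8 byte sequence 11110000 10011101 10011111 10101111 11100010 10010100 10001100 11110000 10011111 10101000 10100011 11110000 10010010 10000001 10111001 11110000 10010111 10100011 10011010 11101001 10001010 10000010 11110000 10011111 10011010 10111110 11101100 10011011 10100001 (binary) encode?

8

Byte at offset 0: 0xF0 = 11110000 → 4-byte char (#1). Advance 4.
Byte at offset 4: 0xE2 = 11100010 → 3-byte char (#2). Advance 3.
Byte at offset 7: 0xF0 = 11110000 → 4-byte char (#3). Advance 4.
Byte at offset 11: 0xF0 = 11110000 → 4-byte char (#4). Advance 4.
Byte at offset 15: 0xF0 = 11110000 → 4-byte char (#5). Advance 4.
Byte at offset 19: 0xE9 = 11101001 → 3-byte char (#6). Advance 3.
Byte at offset 22: 0xF0 = 11110000 → 4-byte char (#7). Advance 4.
Byte at offset 26: 0xEC = 11101100 → 3-byte char (#8). Advance 3.
Reached end at offset 29 after 8 code points.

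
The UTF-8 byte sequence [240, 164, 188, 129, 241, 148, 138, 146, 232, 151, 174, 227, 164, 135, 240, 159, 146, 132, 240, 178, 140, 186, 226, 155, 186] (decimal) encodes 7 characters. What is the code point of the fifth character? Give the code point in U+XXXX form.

U+1F484

Offset 0: leading byte 0xF0 = 11110000 → 4-byte char #1 = F0 A4 BC 81.
Offset 4: leading byte 0xF1 = 11110001 → 4-byte char #2 = F1 94 8A 92.
Offset 8: leading byte 0xE8 = 11101000 → 3-byte char #3 = E8 97 AE.
Offset 11: leading byte 0xE3 = 11100011 → 3-byte char #4 = E3 A4 87.
Offset 14: leading byte 0xF0 = 11110000 → 4-byte char #5 = F0 9F 92 84.
Leading byte 0xF0 = 11110000 matches 11110xxx → 4-byte sequence.
Byte 1: 0xF0 = 11110000, payload 000 (3 bits).
Byte 2: 0x9F = 10011111 (10xxxxxx ✓), payload 011111.
Byte 3: 0x92 = 10010010 (10xxxxxx ✓), payload 010010.
Byte 4: 0x84 = 10000100 (10xxxxxx ✓), payload 000100.
Concatenate: 000011111010010000100 = 0x1F484 (21 bits → U+1F484).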